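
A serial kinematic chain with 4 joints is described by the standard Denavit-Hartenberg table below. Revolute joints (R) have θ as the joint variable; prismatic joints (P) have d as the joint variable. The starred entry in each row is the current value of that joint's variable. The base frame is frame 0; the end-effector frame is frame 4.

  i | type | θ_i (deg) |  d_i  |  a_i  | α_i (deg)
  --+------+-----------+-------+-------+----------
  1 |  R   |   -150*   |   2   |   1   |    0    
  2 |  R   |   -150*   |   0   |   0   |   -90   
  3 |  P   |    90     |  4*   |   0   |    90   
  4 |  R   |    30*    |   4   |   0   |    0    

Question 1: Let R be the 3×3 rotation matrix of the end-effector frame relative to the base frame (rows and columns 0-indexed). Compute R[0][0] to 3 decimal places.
-0.433

End-effector x-axis (col 0 of R) = (-0.4330,0.2500,-0.8660)
R[0][0] = -0.4330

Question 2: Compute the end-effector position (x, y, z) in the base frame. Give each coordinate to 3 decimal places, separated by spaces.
after link 1: o_1 = (-0.8660, -0.5000, 2.0000)
after link 2: o_2 = (-0.8660, -0.5000, 2.0000)
after link 3: o_3 = (-4.3301, 1.5000, 2.0000)
after link 4: o_4 = (-2.3301, 4.9641, 2.0000)

-2.330 4.964 2.000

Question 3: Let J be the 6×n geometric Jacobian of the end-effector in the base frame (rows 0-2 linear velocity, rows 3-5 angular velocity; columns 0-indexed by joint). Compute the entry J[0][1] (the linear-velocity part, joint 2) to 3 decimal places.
-5.464

axis z_1 = (0.0000,0.0000,1.0000); lever o_n−o_1 = (-1.4641,5.4641,0.0000)
cross product → J_v[:, 1] = (-5.4641,-1.4641,0.0000)
J_ω[:, 1] = z_1
entry J[0][1] = -5.4641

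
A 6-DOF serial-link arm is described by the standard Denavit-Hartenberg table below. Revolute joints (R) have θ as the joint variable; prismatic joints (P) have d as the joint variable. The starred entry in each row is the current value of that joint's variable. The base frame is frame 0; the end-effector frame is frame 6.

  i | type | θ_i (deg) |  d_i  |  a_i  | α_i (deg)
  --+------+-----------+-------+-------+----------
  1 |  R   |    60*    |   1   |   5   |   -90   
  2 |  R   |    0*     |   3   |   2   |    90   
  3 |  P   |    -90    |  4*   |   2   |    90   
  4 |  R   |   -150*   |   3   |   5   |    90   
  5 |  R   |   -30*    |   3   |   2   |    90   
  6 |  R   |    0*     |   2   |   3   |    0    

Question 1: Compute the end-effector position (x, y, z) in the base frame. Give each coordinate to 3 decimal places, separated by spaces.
-4.297 11.986 3.433

after link 1: o_1 = (2.5000, 4.3301, 1.0000)
after link 2: o_2 = (0.9019, 7.5622, 1.0000)
after link 3: o_3 = (2.6340, 6.5622, 5.0000)
after link 4: o_4 = (-2.6160, 6.1292, 2.5000)
after link 5: o_5 = (-4.7141, 8.4952, 4.2321)
after link 6: o_6 = (-4.2966, 11.9862, 3.4330)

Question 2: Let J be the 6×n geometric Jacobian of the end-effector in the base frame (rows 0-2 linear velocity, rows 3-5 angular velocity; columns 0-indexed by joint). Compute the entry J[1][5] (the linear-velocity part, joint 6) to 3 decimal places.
axis z_5 = (0.8080,0.5335,0.2500); lever o_n−o_5 = (0.4175,3.4910,-0.7990)
cross product → J_v[:, 5] = (-1.2990,0.7500,2.5981)
J_ω[:, 5] = z_5
entry J[1][5] = 0.7500

0.750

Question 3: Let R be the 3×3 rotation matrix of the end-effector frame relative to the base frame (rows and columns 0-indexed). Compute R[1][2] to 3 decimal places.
0.533

End-effector z-axis (col 2 of R) = (0.8080,0.5335,0.2500)
R[1][2] = 0.5335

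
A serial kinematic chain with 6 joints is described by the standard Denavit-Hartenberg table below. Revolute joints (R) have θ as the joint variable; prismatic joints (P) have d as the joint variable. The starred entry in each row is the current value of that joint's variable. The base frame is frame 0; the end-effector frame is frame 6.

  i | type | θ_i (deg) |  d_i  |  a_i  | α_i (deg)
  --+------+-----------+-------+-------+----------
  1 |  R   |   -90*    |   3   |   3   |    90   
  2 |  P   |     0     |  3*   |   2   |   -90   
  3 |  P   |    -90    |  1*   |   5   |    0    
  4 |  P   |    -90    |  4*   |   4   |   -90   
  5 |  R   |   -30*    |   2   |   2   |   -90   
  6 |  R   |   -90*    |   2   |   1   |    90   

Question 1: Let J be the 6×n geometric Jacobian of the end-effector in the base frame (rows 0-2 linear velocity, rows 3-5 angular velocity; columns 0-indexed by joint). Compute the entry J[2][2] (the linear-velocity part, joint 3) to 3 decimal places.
1.000

prismatic axis z_2 = (0.0000,0.0000,1.0000)
J_v[:, 2] = z_2; J_ω[:, 2] = (0,0,0)
entry J[2][2] = 1.0000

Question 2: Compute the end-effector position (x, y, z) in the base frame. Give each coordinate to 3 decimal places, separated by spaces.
after link 1: o_1 = (0.0000, -3.0000, 3.0000)
after link 2: o_2 = (-3.0000, -5.0000, 3.0000)
after link 3: o_3 = (-8.0000, -5.0000, 4.0000)
after link 4: o_4 = (-8.0000, -1.0000, 8.0000)
after link 5: o_5 = (-10.0000, 0.7321, 9.0000)
after link 6: o_6 = (-11.0000, 1.7321, 7.2679)

-11.000 1.732 7.268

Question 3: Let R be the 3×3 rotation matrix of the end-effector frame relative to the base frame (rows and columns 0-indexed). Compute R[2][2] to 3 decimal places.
-0.500

End-effector z-axis (col 2 of R) = (0.0000,-0.8660,-0.5000)
R[2][2] = -0.5000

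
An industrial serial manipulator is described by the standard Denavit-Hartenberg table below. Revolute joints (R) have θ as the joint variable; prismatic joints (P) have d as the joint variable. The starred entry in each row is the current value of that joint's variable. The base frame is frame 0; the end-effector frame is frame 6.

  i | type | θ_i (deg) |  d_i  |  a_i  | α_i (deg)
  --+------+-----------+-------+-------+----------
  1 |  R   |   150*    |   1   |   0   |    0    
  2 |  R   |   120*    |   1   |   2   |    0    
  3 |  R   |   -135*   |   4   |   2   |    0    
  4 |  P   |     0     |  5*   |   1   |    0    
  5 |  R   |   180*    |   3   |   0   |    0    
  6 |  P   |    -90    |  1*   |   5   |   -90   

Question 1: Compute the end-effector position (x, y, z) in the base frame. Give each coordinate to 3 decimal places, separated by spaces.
-5.657 -3.414 15.000

after link 1: o_1 = (0.0000, 0.0000, 1.0000)
after link 2: o_2 = (-0.0000, -2.0000, 2.0000)
after link 3: o_3 = (-1.4142, -0.5858, 6.0000)
after link 4: o_4 = (-2.1213, 0.1213, 11.0000)
after link 5: o_5 = (-2.1213, 0.1213, 14.0000)
after link 6: o_6 = (-5.6569, -3.4142, 15.0000)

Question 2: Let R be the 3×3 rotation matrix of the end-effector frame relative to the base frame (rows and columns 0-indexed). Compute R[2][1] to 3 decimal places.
End-effector y-axis (col 1 of R) = (0.0000,-0.0000,-1.0000)
R[2][1] = -1.0000

-1.000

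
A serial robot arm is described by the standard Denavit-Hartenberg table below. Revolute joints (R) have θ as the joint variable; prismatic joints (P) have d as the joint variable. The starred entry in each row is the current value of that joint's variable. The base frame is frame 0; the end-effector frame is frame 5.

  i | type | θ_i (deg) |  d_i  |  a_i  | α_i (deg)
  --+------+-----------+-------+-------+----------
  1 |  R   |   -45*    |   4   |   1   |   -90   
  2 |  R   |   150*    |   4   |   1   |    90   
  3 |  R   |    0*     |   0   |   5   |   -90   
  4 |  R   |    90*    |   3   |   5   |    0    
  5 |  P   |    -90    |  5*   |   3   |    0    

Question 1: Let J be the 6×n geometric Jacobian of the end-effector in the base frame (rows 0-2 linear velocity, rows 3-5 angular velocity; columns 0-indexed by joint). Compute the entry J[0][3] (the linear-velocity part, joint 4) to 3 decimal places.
axis z_3 = (0.7071,0.7071,0.0000); lever o_n−o_3 = (2.0520,9.2617,2.8301)
cross product → J_v[:, 3] = (2.0012,-2.0012,5.0981)
J_ω[:, 3] = z_3
entry J[0][3] = 2.0012

2.001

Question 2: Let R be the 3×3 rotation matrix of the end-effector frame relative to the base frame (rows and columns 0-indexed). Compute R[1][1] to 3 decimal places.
End-effector y-axis (col 1 of R) = (-0.3536,0.3536,0.8660)
R[1][1] = 0.3536

0.354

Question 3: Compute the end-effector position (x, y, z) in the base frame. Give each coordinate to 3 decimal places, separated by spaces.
after link 1: o_1 = (0.7071, -0.7071, 4.0000)
after link 2: o_2 = (2.9232, 2.7337, 3.5000)
after link 3: o_3 = (-0.1387, 5.7956, 1.0000)
after link 4: o_4 = (0.2149, 9.6846, 5.3301)
after link 5: o_5 = (1.9133, 15.0573, 3.8301)

1.913 15.057 3.830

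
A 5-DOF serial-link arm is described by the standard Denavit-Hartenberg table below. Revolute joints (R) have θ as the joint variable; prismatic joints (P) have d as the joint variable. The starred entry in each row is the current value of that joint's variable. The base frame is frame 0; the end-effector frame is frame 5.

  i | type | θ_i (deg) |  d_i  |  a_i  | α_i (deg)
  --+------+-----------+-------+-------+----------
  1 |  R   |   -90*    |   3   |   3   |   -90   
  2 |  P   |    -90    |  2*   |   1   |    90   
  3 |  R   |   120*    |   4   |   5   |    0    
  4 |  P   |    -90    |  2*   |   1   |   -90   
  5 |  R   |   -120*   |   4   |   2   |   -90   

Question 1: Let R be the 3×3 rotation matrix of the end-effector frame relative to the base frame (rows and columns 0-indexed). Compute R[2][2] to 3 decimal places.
End-effector z-axis (col 2 of R) = (0.4330,0.5000,0.7500)
R[2][2] = 0.7500

0.750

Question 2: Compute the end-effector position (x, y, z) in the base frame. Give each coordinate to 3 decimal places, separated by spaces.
9.794 4.732 -0.500

after link 1: o_1 = (0.0000, -3.0000, 3.0000)
after link 2: o_2 = (2.0000, -3.0000, 4.0000)
after link 3: o_3 = (6.3301, 1.0000, 1.5000)
after link 4: o_4 = (6.8301, 3.0000, 2.3660)
after link 5: o_5 = (9.7942, 4.7321, -0.5000)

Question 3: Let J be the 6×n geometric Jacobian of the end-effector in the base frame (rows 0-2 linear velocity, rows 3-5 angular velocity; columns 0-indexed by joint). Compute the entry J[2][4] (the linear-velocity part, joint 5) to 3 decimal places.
axis z_4 = (0.8660,0.0000,-0.5000); lever o_n−o_4 = (2.9641,1.7321,-2.8660)
cross product → J_v[:, 4] = (0.8660,1.0000,1.5000)
J_ω[:, 4] = z_4
entry J[2][4] = 1.5000

1.500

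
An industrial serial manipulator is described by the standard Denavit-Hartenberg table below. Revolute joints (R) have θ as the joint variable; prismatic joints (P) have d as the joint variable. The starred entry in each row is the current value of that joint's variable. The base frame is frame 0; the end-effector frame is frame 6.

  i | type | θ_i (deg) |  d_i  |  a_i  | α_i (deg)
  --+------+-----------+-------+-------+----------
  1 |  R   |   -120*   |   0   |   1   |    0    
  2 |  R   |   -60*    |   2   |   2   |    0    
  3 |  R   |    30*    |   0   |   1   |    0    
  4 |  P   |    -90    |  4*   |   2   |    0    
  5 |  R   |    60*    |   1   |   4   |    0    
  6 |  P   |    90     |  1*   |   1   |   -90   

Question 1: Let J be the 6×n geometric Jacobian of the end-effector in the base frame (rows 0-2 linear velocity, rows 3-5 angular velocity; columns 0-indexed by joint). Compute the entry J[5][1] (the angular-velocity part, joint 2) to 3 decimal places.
axis z_1 = (0.0000,0.0000,1.0000); lever o_n−o_1 = (-7.8660,0.2321,8.0000)
cross product → J_v[:, 1] = (-0.2321,-7.8660,0.0000)
J_ω[:, 1] = z_1
entry J[5][1] = 1.0000

1.000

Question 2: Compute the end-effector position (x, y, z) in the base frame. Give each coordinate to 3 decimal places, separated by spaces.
-8.366 -0.634 8.000

after link 1: o_1 = (-0.5000, -0.8660, 0.0000)
after link 2: o_2 = (-2.5000, -0.8660, 2.0000)
after link 3: o_3 = (-3.3660, -1.3660, 2.0000)
after link 4: o_4 = (-4.3660, 0.3660, 6.0000)
after link 5: o_5 = (-8.3660, 0.3660, 7.0000)
after link 6: o_6 = (-8.3660, -0.6340, 8.0000)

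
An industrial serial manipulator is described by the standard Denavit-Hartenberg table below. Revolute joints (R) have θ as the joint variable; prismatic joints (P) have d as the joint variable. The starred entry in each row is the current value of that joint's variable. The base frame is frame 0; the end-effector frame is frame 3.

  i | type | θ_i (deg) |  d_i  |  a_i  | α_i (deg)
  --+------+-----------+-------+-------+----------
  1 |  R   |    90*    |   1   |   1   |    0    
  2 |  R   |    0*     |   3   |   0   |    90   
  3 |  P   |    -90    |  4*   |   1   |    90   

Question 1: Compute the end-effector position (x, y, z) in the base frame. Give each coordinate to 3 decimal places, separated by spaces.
after link 1: o_1 = (0.0000, 1.0000, 1.0000)
after link 2: o_2 = (0.0000, 1.0000, 4.0000)
after link 3: o_3 = (4.0000, 1.0000, 3.0000)

4.000 1.000 3.000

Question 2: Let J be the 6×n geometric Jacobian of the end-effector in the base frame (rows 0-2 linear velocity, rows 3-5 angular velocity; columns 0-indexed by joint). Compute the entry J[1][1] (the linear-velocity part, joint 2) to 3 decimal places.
axis z_1 = (0.0000,0.0000,1.0000); lever o_n−o_1 = (4.0000,-0.0000,2.0000)
cross product → J_v[:, 1] = (0.0000,4.0000,-0.0000)
J_ω[:, 1] = z_1
entry J[1][1] = 4.0000

4.000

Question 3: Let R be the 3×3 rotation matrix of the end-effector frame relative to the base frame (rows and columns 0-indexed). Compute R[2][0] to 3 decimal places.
-1.000

End-effector x-axis (col 0 of R) = (0.0000,0.0000,-1.0000)
R[2][0] = -1.0000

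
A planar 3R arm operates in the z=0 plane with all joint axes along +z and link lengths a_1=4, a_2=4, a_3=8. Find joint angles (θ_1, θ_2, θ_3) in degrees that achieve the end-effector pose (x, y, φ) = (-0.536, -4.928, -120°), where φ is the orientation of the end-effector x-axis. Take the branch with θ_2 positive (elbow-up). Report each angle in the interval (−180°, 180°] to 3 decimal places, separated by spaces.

wrist centre = target − a_3·(cos φ, sin φ) = (3.4640, 2.0002)
cos θ_2 = (16.0001−4²−4²)/(2·4·4) = -0.5000; θ_2 = 119.9998° (elbow-up)
β = atan2(2.0002,3.4640) = 30.0032°; ψ = atan2(3.4641,2.0000) = 59.9999°
θ_1 = β − ψ = -29.9966°
θ_3 = φ − θ_1 − θ_2 = 149.9969° (wrapped to (-180°,180°])

-29.997 120.000 149.997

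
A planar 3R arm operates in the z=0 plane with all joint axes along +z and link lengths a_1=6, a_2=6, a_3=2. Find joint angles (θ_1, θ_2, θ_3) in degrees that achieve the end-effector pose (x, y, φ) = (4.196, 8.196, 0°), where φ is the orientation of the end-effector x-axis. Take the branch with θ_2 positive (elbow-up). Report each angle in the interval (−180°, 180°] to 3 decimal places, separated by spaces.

wrist centre = target − a_3·(cos φ, sin φ) = (2.1960, 8.1960)
cos θ_2 = (71.9968−6²−6²)/(2·6·6) = -0.0000; θ_2 = 90.0025° (elbow-up)
β = atan2(8.1960,2.1960) = 75.0007°; ψ = atan2(6.0000,5.9997) = 45.0013°
θ_1 = β − ψ = 29.9995°
θ_3 = φ − θ_1 − θ_2 = -120.0020° (wrapped to (-180°,180°])

29.999 90.003 -120.002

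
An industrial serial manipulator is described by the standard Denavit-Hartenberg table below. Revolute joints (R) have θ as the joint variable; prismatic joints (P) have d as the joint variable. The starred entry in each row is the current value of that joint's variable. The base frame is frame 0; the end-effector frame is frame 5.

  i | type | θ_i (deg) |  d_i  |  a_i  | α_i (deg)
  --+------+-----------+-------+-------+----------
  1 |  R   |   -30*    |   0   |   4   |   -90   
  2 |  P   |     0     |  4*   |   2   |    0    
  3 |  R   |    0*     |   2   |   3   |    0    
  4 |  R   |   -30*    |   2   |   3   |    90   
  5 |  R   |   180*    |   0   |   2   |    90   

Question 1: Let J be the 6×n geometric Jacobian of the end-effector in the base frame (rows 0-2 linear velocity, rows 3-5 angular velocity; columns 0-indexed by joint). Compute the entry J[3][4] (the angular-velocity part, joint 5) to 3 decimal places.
axis z_4 = (-0.4330,0.2500,0.8660); lever o_n−o_4 = (-1.5000,0.8660,-1.0000)
cross product → J_v[:, 4] = (-1.0000,-1.7321,-0.0000)
J_ω[:, 4] = z_4
entry J[3][4] = -0.4330

-0.433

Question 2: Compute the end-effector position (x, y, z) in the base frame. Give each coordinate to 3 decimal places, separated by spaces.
12.544 1.995 0.500

after link 1: o_1 = (3.4641, -2.0000, 0.0000)
after link 2: o_2 = (7.1962, 0.4641, 0.0000)
after link 3: o_3 = (10.7942, 0.6962, 0.0000)
after link 4: o_4 = (14.0442, 1.1292, 1.5000)
after link 5: o_5 = (12.5442, 1.9952, 0.5000)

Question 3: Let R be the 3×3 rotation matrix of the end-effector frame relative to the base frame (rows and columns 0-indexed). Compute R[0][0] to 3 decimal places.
End-effector x-axis (col 0 of R) = (-0.7500,0.4330,-0.5000)
R[0][0] = -0.7500

-0.750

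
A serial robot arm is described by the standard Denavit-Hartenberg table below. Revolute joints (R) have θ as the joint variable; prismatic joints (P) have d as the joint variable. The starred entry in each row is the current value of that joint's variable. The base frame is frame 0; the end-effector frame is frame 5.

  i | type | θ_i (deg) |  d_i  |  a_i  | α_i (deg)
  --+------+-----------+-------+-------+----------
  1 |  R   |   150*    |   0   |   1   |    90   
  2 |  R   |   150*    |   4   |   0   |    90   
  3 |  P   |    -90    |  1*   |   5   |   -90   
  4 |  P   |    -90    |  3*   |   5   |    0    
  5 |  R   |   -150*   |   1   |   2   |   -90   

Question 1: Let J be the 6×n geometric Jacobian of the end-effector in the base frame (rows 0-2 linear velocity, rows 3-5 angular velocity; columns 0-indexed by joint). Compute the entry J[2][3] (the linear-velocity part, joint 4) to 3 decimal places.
0.500

prismatic axis z_3 = (0.7500,-0.4330,0.5000)
J_v[:, 3] = z_3; J_ω[:, 3] = (0,0,0)
entry J[2][3] = 0.5000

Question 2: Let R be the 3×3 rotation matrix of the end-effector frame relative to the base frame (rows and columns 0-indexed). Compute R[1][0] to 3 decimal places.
0.217

End-effector x-axis (col 0 of R) = (0.6250,0.2165,-0.7500)
R[1][0] = 0.2165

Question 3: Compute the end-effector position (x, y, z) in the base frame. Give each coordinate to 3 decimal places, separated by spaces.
after link 1: o_1 = (-0.8660, 0.5000, 0.0000)
after link 2: o_2 = (1.1340, 3.9641, 0.0000)
after link 3: o_3 = (-1.7990, -0.1160, 0.8660)
after link 4: o_4 = (-1.7141, -0.1651, 6.6962)
after link 5: o_5 = (0.2859, -0.1651, 5.6962)

0.286 -0.165 5.696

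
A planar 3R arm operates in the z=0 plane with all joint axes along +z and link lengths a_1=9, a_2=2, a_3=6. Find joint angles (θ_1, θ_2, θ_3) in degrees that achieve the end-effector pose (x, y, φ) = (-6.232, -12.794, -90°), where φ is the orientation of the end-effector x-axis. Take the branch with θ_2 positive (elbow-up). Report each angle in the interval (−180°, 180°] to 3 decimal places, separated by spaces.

wrist centre = target − a_3·(cos φ, sin φ) = (-6.2320, -6.7940)
cos θ_2 = (84.9963−9²−2²)/(2·9·2) = -0.0001; θ_2 = 90.0060° (elbow-up)
β = atan2(-6.7940,-6.2320) = -132.5295°; ψ = atan2(2.0000,8.9998) = 12.5291°
θ_1 = β − ψ = -145.0586°
θ_3 = φ − θ_1 − θ_2 = -34.9473° (wrapped to (-180°,180°])

-145.059 90.006 -34.947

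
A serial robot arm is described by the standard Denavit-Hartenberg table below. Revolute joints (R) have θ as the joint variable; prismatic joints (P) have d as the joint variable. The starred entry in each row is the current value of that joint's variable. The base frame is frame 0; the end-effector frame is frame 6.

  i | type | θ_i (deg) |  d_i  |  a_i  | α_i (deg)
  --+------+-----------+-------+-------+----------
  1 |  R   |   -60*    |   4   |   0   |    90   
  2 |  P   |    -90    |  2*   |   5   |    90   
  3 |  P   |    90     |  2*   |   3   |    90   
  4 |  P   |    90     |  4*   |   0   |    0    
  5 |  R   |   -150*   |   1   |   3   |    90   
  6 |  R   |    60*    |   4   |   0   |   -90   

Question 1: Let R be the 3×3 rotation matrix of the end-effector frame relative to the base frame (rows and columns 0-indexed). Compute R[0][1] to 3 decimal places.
End-effector y-axis (col 1 of R) = (-1.0000,-0.0000,0.0000)
R[0][1] = -1.0000

-1.000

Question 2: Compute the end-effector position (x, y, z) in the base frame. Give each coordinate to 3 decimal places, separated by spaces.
after link 1: o_1 = (0.0000, 0.0000, 4.0000)
after link 2: o_2 = (-1.7321, -1.0000, -1.0000)
after link 3: o_3 = (-5.3301, -0.7679, -1.0000)
after link 4: o_4 = (-5.3301, -0.7679, -5.0000)
after link 5: o_5 = (-5.3301, -3.7679, -6.0000)
after link 6: o_6 = (-1.3301, -3.7679, -6.0000)

-1.330 -3.768 -6.000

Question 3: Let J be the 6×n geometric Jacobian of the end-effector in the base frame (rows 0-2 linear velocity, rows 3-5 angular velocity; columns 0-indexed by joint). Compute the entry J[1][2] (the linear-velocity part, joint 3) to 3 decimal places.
prismatic axis z_2 = (-0.5000,0.8660,-0.0000)
J_v[:, 2] = z_2; J_ω[:, 2] = (0,0,0)
entry J[1][2] = 0.8660

0.866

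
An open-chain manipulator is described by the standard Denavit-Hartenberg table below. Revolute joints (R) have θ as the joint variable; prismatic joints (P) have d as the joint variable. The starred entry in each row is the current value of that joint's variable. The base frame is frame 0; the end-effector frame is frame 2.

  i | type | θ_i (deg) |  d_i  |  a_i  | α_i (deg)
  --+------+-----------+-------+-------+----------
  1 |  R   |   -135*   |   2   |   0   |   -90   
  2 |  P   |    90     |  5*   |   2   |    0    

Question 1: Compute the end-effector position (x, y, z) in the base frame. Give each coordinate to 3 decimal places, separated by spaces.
3.536 -3.536 0.000

after link 1: o_1 = (0.0000, 0.0000, 2.0000)
after link 2: o_2 = (3.5355, -3.5355, 0.0000)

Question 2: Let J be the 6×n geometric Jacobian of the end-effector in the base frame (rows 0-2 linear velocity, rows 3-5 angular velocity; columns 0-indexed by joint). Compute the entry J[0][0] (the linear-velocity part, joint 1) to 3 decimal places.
3.536

axis z_0 = ẑ; lever o_n−o_0 = (3.5355,-3.5355,0.0000)
cross product → J_v[:, 0] = (3.5355,3.5355,-0.0000)
J_ω[:, 0] = z_0
entry J[0][0] = 3.5355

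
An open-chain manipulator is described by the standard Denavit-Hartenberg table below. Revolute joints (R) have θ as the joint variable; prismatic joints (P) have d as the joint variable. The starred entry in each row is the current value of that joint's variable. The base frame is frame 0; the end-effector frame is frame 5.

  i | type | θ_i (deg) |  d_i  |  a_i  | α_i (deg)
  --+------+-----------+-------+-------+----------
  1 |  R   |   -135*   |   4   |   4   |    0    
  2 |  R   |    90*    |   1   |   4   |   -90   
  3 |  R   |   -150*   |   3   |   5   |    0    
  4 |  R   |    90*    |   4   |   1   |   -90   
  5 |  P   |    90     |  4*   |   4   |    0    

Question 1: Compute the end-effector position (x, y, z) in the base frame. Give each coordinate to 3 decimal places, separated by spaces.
after link 1: o_1 = (-2.8284, -2.8284, 4.0000)
after link 2: o_2 = (0.0000, -5.6569, 5.0000)
after link 3: o_3 = (-0.9405, -0.4737, 7.5000)
after link 4: o_4 = (2.2414, 2.0012, 8.3660)
after link 5: o_5 = (1.8625, -3.2767, 6.3660)

1.863 -3.277 6.366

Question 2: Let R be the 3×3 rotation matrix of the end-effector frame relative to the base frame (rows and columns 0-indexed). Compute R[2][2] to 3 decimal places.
-0.500

End-effector z-axis (col 2 of R) = (0.6124,-0.6124,-0.5000)
R[2][2] = -0.5000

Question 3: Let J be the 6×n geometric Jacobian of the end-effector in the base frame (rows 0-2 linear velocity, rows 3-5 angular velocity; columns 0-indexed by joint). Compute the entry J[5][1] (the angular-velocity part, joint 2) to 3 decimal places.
1.000

axis z_1 = (0.0000,0.0000,1.0000); lever o_n−o_1 = (4.6909,-0.4483,2.3660)
cross product → J_v[:, 1] = (0.4483,4.6909,-0.0000)
J_ω[:, 1] = z_1
entry J[5][1] = 1.0000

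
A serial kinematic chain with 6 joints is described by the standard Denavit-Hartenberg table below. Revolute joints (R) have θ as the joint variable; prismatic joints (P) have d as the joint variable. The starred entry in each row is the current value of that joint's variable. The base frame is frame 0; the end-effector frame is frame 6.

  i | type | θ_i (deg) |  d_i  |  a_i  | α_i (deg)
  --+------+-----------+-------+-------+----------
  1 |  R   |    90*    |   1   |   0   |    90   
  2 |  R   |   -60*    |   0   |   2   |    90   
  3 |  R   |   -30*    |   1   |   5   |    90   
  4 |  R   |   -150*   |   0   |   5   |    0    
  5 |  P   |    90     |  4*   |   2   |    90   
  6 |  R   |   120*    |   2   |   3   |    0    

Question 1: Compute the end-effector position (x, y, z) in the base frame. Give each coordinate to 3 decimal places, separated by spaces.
after link 1: o_1 = (0.0000, 0.0000, 1.0000)
after link 2: o_2 = (0.0000, 1.0000, -0.7321)
after link 3: o_3 = (-2.5000, 2.2990, -4.9821)
after link 4: o_4 = (-0.3349, 2.5891, -0.4845)
after link 5: o_5 = (-4.2990, 3.5221, 1.3636)
after link 6: o_6 = (-5.3080, 1.5389, 4.2006)

-5.308 1.539 4.201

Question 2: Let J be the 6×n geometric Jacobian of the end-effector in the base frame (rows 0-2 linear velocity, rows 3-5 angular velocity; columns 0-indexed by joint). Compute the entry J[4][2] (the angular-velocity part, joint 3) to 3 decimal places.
-0.866

axis z_2 = (0.0000,-0.8660,-0.5000); lever o_n−o_2 = (-5.3080,0.5389,4.9327)
cross product → J_v[:, 2] = (-4.0024,2.6540,-4.5969)
J_ω[:, 2] = z_2
entry J[4][2] = -0.8660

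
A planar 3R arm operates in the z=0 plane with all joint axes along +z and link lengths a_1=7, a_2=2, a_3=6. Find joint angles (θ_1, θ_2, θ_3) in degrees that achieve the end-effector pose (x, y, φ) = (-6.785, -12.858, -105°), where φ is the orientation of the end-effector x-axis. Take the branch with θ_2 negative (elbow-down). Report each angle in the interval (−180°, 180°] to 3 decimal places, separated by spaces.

-120.003 -29.983 44.986

wrist centre = target − a_3·(cos φ, sin φ) = (-5.2321, -7.0624)
cos θ_2 = (77.2529−7²−2²)/(2·7·2) = 0.8662; θ_2 = -29.9831° (elbow-down)
β = atan2(-7.0624,-5.2321) = -126.5322°; ψ = atan2(-0.9995,8.7323) = -6.5296°
θ_1 = β − ψ = -120.0027°
θ_3 = φ − θ_1 − θ_2 = 44.9857° (wrapped to (-180°,180°])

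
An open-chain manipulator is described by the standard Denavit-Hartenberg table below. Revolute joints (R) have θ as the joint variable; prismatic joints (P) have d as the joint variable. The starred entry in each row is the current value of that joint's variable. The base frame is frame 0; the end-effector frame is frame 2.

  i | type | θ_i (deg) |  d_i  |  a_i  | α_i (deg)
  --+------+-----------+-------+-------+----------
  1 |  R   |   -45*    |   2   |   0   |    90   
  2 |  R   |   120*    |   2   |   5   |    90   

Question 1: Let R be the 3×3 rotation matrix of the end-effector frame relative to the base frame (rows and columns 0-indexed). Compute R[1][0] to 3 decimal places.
End-effector x-axis (col 0 of R) = (-0.3536,0.3536,0.8660)
R[1][0] = 0.3536

0.354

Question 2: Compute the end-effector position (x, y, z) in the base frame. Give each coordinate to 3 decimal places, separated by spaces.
-3.182 0.354 6.330

after link 1: o_1 = (0.0000, 0.0000, 2.0000)
after link 2: o_2 = (-3.1820, 0.3536, 6.3301)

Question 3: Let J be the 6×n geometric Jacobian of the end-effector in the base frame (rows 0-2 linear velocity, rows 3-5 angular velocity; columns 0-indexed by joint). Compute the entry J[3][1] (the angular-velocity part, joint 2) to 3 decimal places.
-0.707

axis z_1 = (-0.7071,-0.7071,0.0000); lever o_n−o_1 = (-3.1820,0.3536,4.3301)
cross product → J_v[:, 1] = (-3.0619,3.0619,-2.5000)
J_ω[:, 1] = z_1
entry J[3][1] = -0.7071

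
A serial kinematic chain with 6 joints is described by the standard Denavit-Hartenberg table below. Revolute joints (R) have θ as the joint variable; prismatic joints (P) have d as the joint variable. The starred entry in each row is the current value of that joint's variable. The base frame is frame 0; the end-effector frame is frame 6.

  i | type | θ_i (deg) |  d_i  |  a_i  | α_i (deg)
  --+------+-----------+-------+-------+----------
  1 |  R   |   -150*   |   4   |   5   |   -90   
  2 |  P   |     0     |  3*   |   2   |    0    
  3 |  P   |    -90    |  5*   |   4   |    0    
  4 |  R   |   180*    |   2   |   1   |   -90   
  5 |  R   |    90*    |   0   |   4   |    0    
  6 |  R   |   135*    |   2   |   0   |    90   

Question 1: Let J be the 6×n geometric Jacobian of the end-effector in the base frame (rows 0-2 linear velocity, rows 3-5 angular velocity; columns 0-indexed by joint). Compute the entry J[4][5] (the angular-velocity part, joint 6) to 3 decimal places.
axis z_5 = (0.8660,0.5000,-0.0000); lever o_n−o_5 = (1.7321,1.0000,0.0000)
cross product → J_v[:, 5] = (0.0000,-0.0000,0.0000)
J_ω[:, 5] = z_5
entry J[4][5] = 0.5000

0.500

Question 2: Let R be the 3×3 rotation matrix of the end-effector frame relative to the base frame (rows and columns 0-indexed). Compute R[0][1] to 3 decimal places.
End-effector y-axis (col 1 of R) = (0.8660,0.5000,-0.0000)
R[0][1] = 0.8660

0.866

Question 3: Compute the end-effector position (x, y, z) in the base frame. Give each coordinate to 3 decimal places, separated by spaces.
after link 1: o_1 = (-4.3301, -2.5000, 4.0000)
after link 2: o_2 = (-4.5622, -6.0981, 4.0000)
after link 3: o_3 = (-2.0622, -10.4282, 8.0000)
after link 4: o_4 = (-1.0622, -12.1603, 7.0000)
after link 5: o_5 = (-3.0622, -8.6962, 7.0000)
after link 6: o_6 = (-1.3301, -7.6962, 7.0000)

-1.330 -7.696 7.000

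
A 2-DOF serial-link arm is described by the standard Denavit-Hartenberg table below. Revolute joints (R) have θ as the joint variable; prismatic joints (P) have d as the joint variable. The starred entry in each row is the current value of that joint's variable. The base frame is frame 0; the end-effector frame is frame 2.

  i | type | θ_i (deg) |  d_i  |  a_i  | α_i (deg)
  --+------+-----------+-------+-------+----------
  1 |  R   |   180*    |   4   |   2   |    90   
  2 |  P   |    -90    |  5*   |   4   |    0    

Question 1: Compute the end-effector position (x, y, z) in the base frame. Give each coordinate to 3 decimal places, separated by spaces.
after link 1: o_1 = (-2.0000, 0.0000, 4.0000)
after link 2: o_2 = (-2.0000, 5.0000, 0.0000)

-2.000 5.000 0.000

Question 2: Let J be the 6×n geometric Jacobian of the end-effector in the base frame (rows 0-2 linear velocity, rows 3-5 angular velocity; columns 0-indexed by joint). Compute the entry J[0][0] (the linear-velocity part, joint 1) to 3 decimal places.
-5.000

axis z_0 = ẑ; lever o_n−o_0 = (-2.0000,5.0000,0.0000)
cross product → J_v[:, 0] = (-5.0000,-2.0000,0.0000)
J_ω[:, 0] = z_0
entry J[0][0] = -5.0000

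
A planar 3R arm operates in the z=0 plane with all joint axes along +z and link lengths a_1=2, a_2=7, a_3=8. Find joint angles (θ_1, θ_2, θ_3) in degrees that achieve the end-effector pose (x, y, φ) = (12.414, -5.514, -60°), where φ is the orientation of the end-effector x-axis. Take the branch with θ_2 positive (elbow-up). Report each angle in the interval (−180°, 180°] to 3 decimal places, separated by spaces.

wrist centre = target − a_3·(cos φ, sin φ) = (8.4140, 1.4142)
cos θ_2 = (72.7954−2²−7²)/(2·2·7) = 0.7070; θ_2 = 45.0105° (elbow-up)
β = atan2(1.4142,8.4140) = 9.5409°; ψ = atan2(4.9507,6.9488) = 35.4677°
θ_1 = β − ψ = -25.9268°
θ_3 = φ − θ_1 − θ_2 = -79.0837° (wrapped to (-180°,180°])

-25.927 45.010 -79.084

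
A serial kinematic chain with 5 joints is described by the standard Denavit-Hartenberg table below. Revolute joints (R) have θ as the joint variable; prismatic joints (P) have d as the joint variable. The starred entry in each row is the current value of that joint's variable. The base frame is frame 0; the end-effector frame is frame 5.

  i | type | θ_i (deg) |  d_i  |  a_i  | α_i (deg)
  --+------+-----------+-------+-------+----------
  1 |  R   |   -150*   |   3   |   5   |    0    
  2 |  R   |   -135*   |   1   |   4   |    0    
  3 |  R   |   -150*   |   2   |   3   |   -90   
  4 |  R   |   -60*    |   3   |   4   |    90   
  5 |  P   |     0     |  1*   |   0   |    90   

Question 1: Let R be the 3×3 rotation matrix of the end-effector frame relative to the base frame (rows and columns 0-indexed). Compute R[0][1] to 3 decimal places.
-0.224

End-effector y-axis (col 1 of R) = (-0.2241,0.8365,0.5000)
R[0][1] = -0.2241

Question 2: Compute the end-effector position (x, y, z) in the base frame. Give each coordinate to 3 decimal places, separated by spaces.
0.673 -1.853 9.964

after link 1: o_1 = (-4.3301, -2.5000, 3.0000)
after link 2: o_2 = (-3.2949, 1.3637, 4.0000)
after link 3: o_3 = (-2.5184, -1.5341, 6.0000)
after link 4: o_4 = (0.8970, -2.6895, 9.4641)
after link 5: o_5 = (0.6729, -1.8530, 9.9641)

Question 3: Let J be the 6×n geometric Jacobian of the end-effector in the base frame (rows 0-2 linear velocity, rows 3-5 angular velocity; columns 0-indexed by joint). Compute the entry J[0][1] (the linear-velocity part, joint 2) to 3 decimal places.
axis z_1 = (0.0000,0.0000,1.0000); lever o_n−o_1 = (5.0030,0.6470,6.9641)
cross product → J_v[:, 1] = (-0.6470,5.0030,0.0000)
J_ω[:, 1] = z_1
entry J[0][1] = -0.6470

-0.647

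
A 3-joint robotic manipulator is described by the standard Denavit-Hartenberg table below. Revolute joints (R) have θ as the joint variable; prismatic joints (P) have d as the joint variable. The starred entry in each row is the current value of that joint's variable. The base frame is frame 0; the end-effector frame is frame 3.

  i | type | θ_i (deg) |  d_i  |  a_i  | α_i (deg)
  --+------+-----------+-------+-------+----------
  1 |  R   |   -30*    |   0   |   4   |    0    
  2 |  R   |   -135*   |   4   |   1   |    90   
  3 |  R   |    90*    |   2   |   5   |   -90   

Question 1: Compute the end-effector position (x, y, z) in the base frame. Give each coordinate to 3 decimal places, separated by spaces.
after link 1: o_1 = (3.4641, -2.0000, 0.0000)
after link 2: o_2 = (2.4982, -2.2588, 4.0000)
after link 3: o_3 = (1.9805, -0.3270, 9.0000)

1.981 -0.327 9.000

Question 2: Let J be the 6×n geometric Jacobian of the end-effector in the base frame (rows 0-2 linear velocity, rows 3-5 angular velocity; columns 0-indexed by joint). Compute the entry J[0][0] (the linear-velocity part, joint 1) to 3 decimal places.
axis z_0 = ẑ; lever o_n−o_0 = (1.9805,-0.3270,9.0000)
cross product → J_v[:, 0] = (0.3270,1.9805,-0.0000)
J_ω[:, 0] = z_0
entry J[0][0] = 0.3270

0.327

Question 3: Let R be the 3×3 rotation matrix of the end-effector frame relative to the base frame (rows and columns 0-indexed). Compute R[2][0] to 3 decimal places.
1.000

End-effector x-axis (col 0 of R) = (-0.0000,-0.0000,1.0000)
R[2][0] = 1.0000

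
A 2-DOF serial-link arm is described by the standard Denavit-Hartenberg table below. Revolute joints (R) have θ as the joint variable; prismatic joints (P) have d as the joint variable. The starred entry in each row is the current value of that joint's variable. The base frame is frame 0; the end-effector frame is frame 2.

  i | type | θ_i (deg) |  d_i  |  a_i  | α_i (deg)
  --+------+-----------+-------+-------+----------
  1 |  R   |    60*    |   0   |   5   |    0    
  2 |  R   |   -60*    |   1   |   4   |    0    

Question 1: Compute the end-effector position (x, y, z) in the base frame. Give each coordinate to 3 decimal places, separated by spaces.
6.500 4.330 1.000

after link 1: o_1 = (2.5000, 4.3301, 0.0000)
after link 2: o_2 = (6.5000, 4.3301, 1.0000)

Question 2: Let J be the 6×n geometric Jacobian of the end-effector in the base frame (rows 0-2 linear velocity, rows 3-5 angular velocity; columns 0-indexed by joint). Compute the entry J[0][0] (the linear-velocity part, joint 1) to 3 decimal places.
-4.330

axis z_0 = ẑ; lever o_n−o_0 = (6.5000,4.3301,1.0000)
cross product → J_v[:, 0] = (-4.3301,6.5000,0.0000)
J_ω[:, 0] = z_0
entry J[0][0] = -4.3301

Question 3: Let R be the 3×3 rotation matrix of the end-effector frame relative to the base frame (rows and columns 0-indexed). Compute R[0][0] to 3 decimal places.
End-effector x-axis (col 0 of R) = (1.0000,0.0000,0.0000)
R[0][0] = 1.0000

1.000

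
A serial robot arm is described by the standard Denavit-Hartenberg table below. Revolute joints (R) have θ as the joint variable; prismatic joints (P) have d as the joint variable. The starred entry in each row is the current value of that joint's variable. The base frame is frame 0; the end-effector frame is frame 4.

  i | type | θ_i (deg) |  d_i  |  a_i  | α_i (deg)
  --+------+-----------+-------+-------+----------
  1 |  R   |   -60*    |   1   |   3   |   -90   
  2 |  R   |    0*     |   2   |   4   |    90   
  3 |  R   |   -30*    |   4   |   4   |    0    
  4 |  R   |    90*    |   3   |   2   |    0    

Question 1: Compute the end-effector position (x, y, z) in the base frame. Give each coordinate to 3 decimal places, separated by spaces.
after link 1: o_1 = (1.5000, -2.5981, 1.0000)
after link 2: o_2 = (5.2321, -5.0622, 1.0000)
after link 3: o_3 = (5.2321, -9.0622, 5.0000)
after link 4: o_4 = (7.2321, -9.0622, 8.0000)

7.232 -9.062 8.000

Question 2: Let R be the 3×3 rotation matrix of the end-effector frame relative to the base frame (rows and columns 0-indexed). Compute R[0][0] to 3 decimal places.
1.000

End-effector x-axis (col 0 of R) = (1.0000,0.0000,0.0000)
R[0][0] = 1.0000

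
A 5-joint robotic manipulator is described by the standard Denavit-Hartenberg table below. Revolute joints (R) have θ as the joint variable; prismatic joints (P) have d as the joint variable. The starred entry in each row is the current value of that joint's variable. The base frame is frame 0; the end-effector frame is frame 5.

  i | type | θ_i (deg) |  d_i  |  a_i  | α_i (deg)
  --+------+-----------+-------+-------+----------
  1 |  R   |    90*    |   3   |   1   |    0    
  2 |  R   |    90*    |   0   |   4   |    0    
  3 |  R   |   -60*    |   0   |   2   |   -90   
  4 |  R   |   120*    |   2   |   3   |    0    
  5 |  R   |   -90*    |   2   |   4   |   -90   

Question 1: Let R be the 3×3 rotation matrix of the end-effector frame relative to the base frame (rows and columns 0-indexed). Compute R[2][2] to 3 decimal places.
End-effector z-axis (col 2 of R) = (0.2500,-0.4330,-0.8660)
R[2][2] = -0.8660

-0.866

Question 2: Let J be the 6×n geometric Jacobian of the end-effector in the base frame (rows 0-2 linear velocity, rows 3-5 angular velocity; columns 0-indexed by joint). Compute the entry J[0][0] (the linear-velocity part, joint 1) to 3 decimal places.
-2.433

axis z_0 = ẑ; lever o_n−o_0 = (-9.4462,2.4330,-1.5981)
cross product → J_v[:, 0] = (-2.4330,-9.4462,0.0000)
J_ω[:, 0] = z_0
entry J[0][0] = -2.4330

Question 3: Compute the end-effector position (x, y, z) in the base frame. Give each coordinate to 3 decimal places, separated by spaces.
-9.446 2.433 -1.598

after link 1: o_1 = (0.0000, 1.0000, 3.0000)
after link 2: o_2 = (-4.0000, 1.0000, 3.0000)
after link 3: o_3 = (-5.0000, 2.7321, 3.0000)
after link 4: o_4 = (-5.9821, 0.4330, 0.4019)
after link 5: o_5 = (-9.4462, 2.4330, -1.5981)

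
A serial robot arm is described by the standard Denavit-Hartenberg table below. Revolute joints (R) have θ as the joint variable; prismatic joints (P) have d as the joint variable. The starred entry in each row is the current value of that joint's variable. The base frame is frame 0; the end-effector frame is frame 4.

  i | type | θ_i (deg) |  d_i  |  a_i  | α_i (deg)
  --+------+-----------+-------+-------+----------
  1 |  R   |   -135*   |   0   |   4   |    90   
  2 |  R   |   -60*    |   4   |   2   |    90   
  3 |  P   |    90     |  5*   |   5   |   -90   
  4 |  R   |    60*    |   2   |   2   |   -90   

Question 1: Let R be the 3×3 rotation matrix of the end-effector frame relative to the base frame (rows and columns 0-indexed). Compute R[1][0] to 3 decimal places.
-0.177

End-effector x-axis (col 0 of R) = (-0.8839,-0.1768,0.4330)
R[1][0] = -0.1768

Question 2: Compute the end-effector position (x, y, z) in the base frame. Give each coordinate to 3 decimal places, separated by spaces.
after link 1: o_1 = (-2.8284, -2.8284, 0.0000)
after link 2: o_2 = (-6.3640, -0.7071, -1.7321)
after link 3: o_3 = (-6.8376, 5.8903, -4.2321)
after link 4: o_4 = (-7.8983, 6.2438, -1.6340)

-7.898 6.244 -1.634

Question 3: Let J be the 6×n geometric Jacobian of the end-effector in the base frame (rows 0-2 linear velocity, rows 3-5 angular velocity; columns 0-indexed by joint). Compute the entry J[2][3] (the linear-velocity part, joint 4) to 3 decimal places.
0.500

axis z_3 = (0.3536,0.3536,0.8660); lever o_n−o_3 = (-1.0607,0.3536,2.5981)
cross product → J_v[:, 3] = (0.6124,-1.8371,0.5000)
J_ω[:, 3] = z_3
entry J[2][3] = 0.5000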